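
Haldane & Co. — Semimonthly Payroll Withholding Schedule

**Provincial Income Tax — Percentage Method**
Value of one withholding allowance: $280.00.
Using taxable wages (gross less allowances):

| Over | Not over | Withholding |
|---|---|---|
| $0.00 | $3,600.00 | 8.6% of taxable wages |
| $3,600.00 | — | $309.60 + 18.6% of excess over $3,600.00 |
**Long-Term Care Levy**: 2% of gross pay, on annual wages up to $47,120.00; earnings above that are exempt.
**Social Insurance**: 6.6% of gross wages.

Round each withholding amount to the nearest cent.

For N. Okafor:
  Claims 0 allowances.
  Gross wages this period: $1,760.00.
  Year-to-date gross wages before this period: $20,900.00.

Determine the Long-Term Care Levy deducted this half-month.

$35.20

Long-Term Care Levy: 2% × $1,760.00 = $35.20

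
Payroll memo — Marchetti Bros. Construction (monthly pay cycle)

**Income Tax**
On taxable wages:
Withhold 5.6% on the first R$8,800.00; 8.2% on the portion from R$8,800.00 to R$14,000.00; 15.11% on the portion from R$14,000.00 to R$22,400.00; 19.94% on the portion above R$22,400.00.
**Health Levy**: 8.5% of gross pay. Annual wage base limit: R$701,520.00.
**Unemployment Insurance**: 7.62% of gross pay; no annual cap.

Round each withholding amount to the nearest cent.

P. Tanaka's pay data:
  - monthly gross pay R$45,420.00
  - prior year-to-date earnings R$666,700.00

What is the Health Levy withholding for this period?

R$2,959.70

Health Levy: cap R$701,520.00 − YTD R$666,700.00 = R$34,820.00 subject; 8.5% × R$34,820.00 = R$2,959.70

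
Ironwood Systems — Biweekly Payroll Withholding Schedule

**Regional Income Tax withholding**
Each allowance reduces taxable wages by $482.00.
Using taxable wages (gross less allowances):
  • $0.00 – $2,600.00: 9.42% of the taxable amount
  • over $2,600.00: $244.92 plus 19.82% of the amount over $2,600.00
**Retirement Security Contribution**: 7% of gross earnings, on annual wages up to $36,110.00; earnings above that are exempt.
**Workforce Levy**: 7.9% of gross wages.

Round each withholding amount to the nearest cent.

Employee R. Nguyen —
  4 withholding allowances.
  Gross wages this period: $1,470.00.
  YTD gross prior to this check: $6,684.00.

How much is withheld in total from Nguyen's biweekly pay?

$219.03

Regional Income Tax: taxable = $1,470.00 − 4×$482.00 = $-458.00
  Taxable ≤ 0 → $0.00
Retirement Security Contribution: 7% × $1,470.00 = $102.90
Workforce Levy: 7.9% × $1,470.00 = $116.13
Total: $0.00 + $102.90 + $116.13 = $219.03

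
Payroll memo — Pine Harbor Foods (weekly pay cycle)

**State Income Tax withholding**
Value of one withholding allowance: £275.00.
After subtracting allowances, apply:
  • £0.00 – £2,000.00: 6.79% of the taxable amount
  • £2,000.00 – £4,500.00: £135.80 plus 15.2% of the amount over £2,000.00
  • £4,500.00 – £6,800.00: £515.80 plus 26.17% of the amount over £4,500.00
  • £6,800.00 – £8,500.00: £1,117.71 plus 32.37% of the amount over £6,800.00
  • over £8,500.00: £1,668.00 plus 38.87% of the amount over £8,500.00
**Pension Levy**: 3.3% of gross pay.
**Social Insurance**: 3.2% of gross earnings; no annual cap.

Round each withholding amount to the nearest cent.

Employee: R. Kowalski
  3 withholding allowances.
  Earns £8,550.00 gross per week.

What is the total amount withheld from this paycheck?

State Income Tax: taxable = £8,550.00 − 3×£275.00 = £7,725.00
  £1,117.71 + 32.37% × (£7,725.00 − £6,800.00) = £1,117.71 + 32.37% × £925.00 = £1,417.13
Pension Levy: 3.3% × £8,550.00 = £282.15
Social Insurance: 3.2% × £8,550.00 = £273.60
Total: £1,417.13 + £282.15 + £273.60 = £1,972.88

£1,972.88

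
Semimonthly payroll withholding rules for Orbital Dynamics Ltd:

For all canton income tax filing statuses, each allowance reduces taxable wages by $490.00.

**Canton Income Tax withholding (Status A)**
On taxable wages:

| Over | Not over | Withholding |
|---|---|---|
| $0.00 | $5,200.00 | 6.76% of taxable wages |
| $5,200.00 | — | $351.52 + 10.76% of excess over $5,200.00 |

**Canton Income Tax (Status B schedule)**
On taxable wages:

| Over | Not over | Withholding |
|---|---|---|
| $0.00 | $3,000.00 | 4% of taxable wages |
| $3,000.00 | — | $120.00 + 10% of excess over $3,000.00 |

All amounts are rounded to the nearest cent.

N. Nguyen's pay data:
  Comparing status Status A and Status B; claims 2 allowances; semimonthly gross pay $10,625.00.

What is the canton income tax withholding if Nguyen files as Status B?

$784.50

Canton Income Tax (Status B): taxable = $10,625.00 − 2×$490.00 = $9,645.00
  $120.00 + 10% × ($9,645.00 − $3,000.00) = $120.00 + 10% × $6,645.00 = $784.50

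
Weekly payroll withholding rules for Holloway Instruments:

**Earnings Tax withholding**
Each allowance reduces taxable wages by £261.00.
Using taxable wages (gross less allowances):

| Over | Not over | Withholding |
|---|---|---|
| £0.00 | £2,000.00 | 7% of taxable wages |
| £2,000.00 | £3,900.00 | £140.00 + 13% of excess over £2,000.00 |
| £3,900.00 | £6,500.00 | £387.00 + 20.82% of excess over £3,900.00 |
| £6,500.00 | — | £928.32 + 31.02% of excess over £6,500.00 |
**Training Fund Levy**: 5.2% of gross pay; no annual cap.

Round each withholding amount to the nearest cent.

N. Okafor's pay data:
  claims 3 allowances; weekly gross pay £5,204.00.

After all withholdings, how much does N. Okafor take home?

Earnings Tax: taxable = £5,204.00 − 3×£261.00 = £4,421.00
  £387.00 + 20.82% × (£4,421.00 − £3,900.00) = £387.00 + 20.82% × £521.00 = £495.47
Training Fund Levy: 5.2% × £5,204.00 = £270.61
Total withheld: £495.47 + £270.61 = £766.08
Net pay: £5,204.00 − £766.08 = £4,437.92

£4,437.92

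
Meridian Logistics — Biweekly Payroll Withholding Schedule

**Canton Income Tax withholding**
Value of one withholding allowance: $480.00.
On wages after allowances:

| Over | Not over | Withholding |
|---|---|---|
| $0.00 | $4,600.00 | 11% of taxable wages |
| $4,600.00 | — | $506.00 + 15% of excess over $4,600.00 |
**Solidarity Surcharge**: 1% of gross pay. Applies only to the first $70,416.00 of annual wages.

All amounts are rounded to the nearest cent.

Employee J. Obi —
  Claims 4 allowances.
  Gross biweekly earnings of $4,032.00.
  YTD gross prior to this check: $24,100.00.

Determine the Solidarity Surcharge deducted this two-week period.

Solidarity Surcharge: 1% × $4,032.00 = $40.32

$40.32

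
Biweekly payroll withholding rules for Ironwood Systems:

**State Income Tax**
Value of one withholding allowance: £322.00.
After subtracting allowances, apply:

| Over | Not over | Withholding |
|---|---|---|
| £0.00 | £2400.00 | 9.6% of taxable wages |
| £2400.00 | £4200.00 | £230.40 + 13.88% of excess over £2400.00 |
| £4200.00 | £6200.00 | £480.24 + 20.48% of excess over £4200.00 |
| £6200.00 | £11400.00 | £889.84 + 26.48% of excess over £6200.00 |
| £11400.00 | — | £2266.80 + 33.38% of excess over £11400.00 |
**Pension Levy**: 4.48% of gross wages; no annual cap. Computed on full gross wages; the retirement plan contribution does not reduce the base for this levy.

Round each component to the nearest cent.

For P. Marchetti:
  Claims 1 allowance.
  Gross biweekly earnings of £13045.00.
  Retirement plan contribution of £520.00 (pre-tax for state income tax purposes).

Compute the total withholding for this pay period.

£3119.26

State Income Tax: taxable = £13045.00 − £520.00 − 1×£322.00 = £12203.00
  £2266.80 + 33.38% × (£12203.00 − £11400.00) = £2266.80 + 33.38% × £803.00 = £2534.84
Pension Levy: 4.48% × £13045.00 = £584.42
Total: £2534.84 + £584.42 = £3119.26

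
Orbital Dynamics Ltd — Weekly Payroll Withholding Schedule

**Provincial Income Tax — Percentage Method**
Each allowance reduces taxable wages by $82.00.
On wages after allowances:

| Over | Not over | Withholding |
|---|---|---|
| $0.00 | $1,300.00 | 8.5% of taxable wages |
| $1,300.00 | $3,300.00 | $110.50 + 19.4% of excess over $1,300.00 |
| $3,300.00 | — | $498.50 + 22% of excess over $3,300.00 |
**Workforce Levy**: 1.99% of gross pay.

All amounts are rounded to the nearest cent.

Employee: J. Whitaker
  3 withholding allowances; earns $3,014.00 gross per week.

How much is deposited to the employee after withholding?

$2,558.73

Provincial Income Tax: taxable = $3,014.00 − 3×$82.00 = $2,768.00
  $110.50 + 19.4% × ($2,768.00 − $1,300.00) = $110.50 + 19.4% × $1,468.00 = $395.29
Workforce Levy: 1.99% × $3,014.00 = $59.98
Total withheld: $395.29 + $59.98 = $455.27
Net pay: $3,014.00 − $455.27 = $2,558.73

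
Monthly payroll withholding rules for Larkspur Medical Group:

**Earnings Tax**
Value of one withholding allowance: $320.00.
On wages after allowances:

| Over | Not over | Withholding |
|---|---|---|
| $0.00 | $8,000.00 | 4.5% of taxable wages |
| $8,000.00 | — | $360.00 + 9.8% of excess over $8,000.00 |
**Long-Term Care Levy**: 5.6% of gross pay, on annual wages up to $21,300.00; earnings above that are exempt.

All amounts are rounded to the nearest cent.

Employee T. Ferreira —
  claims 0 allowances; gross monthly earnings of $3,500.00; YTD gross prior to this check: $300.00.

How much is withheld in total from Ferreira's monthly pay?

Earnings Tax: taxable = $3,500.00
  4.5% × $3,500.00 = $157.50
Long-Term Care Levy: 5.6% × $3,500.00 = $196.00
Total: $157.50 + $196.00 = $353.50

$353.50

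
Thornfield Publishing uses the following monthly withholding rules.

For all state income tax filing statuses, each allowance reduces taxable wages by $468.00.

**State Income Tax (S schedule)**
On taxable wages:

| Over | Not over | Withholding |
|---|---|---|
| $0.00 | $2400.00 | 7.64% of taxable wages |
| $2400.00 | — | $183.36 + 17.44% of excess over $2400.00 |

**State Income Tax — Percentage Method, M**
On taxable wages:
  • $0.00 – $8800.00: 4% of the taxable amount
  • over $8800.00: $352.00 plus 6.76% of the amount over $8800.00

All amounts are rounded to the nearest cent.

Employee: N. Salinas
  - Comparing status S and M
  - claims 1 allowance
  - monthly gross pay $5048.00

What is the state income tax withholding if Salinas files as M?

State Income Tax (M): taxable = $5048.00 − 1×$468.00 = $4580.00
  4% × $4580.00 = $183.20

$183.20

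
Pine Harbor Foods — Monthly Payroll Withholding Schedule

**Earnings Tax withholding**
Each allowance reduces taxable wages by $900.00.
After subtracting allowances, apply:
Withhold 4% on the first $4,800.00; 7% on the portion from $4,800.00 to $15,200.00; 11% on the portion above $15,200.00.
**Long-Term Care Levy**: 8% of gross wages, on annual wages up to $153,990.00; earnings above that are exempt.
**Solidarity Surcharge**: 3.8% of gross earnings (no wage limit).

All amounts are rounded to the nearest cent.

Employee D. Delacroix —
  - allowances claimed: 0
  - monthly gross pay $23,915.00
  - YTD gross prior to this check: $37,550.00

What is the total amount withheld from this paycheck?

Earnings Tax: taxable = $23,915.00
  $920.00 + 11% × ($23,915.00 − $15,200.00) = $920.00 + 11% × $8,715.00 = $1,878.65
Long-Term Care Levy: 8% × $23,915.00 = $1,913.20
Solidarity Surcharge: 3.8% × $23,915.00 = $908.77
Total: $1,878.65 + $1,913.20 + $908.77 = $4,700.62

$4,700.62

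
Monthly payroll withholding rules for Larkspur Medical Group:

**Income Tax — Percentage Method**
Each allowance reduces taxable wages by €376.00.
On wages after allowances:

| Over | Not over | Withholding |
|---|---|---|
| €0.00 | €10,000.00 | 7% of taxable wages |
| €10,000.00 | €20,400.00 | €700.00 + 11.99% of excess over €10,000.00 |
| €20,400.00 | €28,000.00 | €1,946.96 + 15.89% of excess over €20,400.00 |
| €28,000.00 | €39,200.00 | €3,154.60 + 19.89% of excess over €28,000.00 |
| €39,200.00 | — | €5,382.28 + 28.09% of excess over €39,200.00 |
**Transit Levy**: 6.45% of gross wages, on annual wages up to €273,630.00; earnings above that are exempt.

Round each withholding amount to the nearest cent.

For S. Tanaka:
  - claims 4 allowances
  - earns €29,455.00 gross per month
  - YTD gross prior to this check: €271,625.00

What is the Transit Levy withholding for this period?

Transit Levy: cap €273,630.00 − YTD €271,625.00 = €2,005.00 subject; 6.45% × €2,005.00 = €129.32

€129.32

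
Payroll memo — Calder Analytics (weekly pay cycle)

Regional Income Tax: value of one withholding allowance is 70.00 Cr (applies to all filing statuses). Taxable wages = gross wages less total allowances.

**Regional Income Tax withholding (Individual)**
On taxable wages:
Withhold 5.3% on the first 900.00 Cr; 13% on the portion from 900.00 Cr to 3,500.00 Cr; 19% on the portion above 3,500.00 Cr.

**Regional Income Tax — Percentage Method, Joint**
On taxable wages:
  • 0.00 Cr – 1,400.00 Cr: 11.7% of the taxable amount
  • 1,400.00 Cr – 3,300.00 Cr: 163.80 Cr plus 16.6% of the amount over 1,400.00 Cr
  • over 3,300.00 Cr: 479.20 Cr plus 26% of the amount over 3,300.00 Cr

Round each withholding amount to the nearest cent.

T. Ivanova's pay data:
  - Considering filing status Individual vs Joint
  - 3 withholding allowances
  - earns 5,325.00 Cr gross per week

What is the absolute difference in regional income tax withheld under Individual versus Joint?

258.55 Cr

Regional Income Tax (Individual): taxable = 5,325.00 Cr − 3×70.00 Cr = 5,115.00 Cr
  385.70 Cr + 19% × (5,115.00 Cr − 3,500.00 Cr) = 385.70 Cr + 19% × 1,615.00 Cr = 692.55 Cr
Regional Income Tax (Joint): taxable = 5,325.00 Cr − 3×70.00 Cr = 5,115.00 Cr
  479.20 Cr + 26% × (5,115.00 Cr − 3,300.00 Cr) = 479.20 Cr + 26% × 1,815.00 Cr = 951.10 Cr
Difference: |692.55 Cr − 951.10 Cr| = 258.55 Cr (higher under Joint)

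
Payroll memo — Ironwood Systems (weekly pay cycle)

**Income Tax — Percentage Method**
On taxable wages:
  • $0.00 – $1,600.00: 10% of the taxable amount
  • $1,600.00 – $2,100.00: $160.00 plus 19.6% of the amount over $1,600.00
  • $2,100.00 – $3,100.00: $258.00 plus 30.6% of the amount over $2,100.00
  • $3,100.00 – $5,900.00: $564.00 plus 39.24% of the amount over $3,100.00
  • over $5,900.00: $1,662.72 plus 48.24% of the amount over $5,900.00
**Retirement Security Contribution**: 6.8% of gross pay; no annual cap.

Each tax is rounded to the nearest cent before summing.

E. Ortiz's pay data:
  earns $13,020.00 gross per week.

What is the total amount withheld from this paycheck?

$5,982.77

Income Tax: taxable = $13,020.00
  $1,662.72 + 48.24% × ($13,020.00 − $5,900.00) = $1,662.72 + 48.24% × $7,120.00 = $5,097.41
Retirement Security Contribution: 6.8% × $13,020.00 = $885.36
Total: $5,097.41 + $885.36 = $5,982.77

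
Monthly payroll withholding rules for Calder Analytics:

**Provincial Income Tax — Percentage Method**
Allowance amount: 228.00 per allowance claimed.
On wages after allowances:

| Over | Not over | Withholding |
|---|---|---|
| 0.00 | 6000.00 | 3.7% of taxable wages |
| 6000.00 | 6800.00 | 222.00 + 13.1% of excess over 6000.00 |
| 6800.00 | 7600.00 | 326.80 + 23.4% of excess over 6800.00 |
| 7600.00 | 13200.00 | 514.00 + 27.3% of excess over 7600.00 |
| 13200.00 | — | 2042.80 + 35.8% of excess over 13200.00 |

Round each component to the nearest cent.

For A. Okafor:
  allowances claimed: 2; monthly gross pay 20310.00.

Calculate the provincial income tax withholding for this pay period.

Provincial Income Tax: taxable = 20310.00 − 2×228.00 = 19854.00
  2042.80 + 35.8% × (19854.00 − 13200.00) = 2042.80 + 35.8% × 6654.00 = 4424.93

4424.93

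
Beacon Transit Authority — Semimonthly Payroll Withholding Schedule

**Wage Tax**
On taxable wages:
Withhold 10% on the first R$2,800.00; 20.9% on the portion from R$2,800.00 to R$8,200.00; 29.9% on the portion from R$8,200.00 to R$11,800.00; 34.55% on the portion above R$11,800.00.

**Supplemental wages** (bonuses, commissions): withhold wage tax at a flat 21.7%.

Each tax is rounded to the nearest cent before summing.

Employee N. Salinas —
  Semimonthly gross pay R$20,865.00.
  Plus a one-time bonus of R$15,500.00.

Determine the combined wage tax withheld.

Wage Tax: taxable = R$20,865.00
  R$2,485.00 + 34.55% × (R$20,865.00 − R$11,800.00) = R$2,485.00 + 34.55% × R$9,065.00 = R$5,616.96
Supplemental (21.7% flat on bonus): 21.7% × R$15,500.00 = R$3,363.50
Total wage tax: R$5,616.96 + R$3,363.50 = R$8,980.46

R$8,980.46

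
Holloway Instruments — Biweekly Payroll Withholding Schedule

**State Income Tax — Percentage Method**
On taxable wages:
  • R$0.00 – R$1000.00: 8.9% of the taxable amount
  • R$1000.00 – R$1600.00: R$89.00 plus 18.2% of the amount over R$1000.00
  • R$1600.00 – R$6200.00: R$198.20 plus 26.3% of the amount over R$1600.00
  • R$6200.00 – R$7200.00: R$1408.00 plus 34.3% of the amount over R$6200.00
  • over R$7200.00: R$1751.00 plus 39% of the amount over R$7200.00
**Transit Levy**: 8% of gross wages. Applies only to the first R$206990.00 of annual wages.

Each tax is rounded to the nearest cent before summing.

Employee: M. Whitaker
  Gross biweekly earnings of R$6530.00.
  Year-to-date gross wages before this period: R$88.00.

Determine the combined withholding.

State Income Tax: taxable = R$6530.00
  R$1408.00 + 34.3% × (R$6530.00 − R$6200.00) = R$1408.00 + 34.3% × R$330.00 = R$1521.19
Transit Levy: 8% × R$6530.00 = R$522.40
Total: R$1521.19 + R$522.40 = R$2043.59

R$2043.59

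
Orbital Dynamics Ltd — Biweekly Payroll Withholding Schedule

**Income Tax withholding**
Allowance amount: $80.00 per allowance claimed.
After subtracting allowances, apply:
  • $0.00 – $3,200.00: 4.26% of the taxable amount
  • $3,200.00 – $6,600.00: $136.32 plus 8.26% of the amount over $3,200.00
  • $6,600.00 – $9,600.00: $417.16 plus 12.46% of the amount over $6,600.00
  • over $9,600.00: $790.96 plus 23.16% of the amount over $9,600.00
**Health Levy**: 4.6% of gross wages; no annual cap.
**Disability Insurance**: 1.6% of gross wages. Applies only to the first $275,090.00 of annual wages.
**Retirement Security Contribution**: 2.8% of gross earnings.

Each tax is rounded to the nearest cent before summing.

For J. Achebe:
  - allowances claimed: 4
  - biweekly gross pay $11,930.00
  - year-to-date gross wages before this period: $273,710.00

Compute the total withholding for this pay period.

$2,161.38

Income Tax: taxable = $11,930.00 − 4×$80.00 = $11,610.00
  $790.96 + 23.16% × ($11,610.00 − $9,600.00) = $790.96 + 23.16% × $2,010.00 = $1,256.48
Health Levy: 4.6% × $11,930.00 = $548.78
Disability Insurance: cap $275,090.00 − YTD $273,710.00 = $1,380.00 subject; 1.6% × $1,380.00 = $22.08
Retirement Security Contribution: 2.8% × $11,930.00 = $334.04
Total: $1,256.48 + $548.78 + $22.08 + $334.04 = $2,161.38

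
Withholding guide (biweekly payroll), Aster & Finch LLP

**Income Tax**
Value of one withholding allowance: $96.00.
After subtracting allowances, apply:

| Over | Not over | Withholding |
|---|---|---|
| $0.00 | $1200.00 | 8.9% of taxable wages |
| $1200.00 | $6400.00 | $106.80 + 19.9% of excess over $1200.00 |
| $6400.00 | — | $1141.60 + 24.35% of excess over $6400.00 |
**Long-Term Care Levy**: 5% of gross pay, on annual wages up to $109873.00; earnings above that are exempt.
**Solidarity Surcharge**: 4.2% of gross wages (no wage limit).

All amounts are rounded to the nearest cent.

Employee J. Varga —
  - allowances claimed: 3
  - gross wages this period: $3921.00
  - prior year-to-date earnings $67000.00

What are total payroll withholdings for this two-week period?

$951.70

Income Tax: taxable = $3921.00 − 3×$96.00 = $3633.00
  $106.80 + 19.9% × ($3633.00 − $1200.00) = $106.80 + 19.9% × $2433.00 = $590.97
Long-Term Care Levy: 5% × $3921.00 = $196.05
Solidarity Surcharge: 4.2% × $3921.00 = $164.68
Total: $590.97 + $196.05 + $164.68 = $951.70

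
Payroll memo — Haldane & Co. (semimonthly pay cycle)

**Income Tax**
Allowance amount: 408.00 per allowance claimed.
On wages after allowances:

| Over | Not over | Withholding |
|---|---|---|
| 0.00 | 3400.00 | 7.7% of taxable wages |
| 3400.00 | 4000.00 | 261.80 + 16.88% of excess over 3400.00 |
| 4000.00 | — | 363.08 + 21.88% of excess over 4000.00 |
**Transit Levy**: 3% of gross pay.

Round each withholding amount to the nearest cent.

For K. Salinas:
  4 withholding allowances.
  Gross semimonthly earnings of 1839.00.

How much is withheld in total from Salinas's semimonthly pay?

71.11

Income Tax: taxable = 1839.00 − 4×408.00 = 207.00
  7.7% × 207.00 = 15.94
Transit Levy: 3% × 1839.00 = 55.17
Total: 15.94 + 55.17 = 71.11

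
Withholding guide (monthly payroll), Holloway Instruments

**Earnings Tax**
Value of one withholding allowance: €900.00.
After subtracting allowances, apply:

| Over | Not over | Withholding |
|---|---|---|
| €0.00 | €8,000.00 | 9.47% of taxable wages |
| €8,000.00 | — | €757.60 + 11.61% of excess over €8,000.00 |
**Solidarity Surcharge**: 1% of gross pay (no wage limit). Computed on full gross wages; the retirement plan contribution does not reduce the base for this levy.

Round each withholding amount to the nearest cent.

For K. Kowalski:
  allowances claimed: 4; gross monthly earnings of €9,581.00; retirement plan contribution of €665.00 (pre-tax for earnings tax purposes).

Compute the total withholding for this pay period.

€599.24

Earnings Tax: taxable = €9,581.00 − €665.00 − 4×€900.00 = €5,316.00
  9.47% × €5,316.00 = €503.43
Solidarity Surcharge: 1% × €9,581.00 = €95.81
Total: €503.43 + €95.81 = €599.24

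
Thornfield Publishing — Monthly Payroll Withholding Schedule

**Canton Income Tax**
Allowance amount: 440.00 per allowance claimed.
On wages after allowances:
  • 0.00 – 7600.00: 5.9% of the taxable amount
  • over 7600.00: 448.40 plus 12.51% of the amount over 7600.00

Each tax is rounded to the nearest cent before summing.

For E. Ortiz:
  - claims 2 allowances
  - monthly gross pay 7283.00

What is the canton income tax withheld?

377.78

Canton Income Tax: taxable = 7283.00 − 2×440.00 = 6403.00
  5.9% × 6403.00 = 377.78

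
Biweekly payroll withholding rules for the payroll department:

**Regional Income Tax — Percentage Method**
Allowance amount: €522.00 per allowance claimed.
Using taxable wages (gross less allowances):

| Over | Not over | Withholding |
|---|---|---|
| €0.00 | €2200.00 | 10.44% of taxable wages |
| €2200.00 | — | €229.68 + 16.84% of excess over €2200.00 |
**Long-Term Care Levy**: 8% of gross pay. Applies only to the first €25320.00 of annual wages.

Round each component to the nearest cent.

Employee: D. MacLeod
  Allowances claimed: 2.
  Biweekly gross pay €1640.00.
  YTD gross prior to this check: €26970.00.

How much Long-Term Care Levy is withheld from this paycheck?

Long-Term Care Levy: YTD €26970.00 ≥ cap €25320.00 → €0.00

€0.00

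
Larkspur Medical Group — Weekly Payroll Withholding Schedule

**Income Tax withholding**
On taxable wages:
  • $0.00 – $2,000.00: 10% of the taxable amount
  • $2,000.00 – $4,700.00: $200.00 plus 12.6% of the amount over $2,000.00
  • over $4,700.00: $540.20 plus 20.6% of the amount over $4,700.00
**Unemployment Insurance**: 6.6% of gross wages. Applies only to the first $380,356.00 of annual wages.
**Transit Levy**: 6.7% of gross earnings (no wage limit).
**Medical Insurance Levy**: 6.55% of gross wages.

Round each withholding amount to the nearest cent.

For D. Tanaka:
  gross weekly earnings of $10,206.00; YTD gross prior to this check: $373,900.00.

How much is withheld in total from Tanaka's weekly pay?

$3,452.83

Income Tax: taxable = $10,206.00
  $540.20 + 20.6% × ($10,206.00 − $4,700.00) = $540.20 + 20.6% × $5,506.00 = $1,674.44
Unemployment Insurance: cap $380,356.00 − YTD $373,900.00 = $6,456.00 subject; 6.6% × $6,456.00 = $426.10
Transit Levy: 6.7% × $10,206.00 = $683.80
Medical Insurance Levy: 6.55% × $10,206.00 = $668.49
Total: $1,674.44 + $426.10 + $683.80 + $668.49 = $3,452.83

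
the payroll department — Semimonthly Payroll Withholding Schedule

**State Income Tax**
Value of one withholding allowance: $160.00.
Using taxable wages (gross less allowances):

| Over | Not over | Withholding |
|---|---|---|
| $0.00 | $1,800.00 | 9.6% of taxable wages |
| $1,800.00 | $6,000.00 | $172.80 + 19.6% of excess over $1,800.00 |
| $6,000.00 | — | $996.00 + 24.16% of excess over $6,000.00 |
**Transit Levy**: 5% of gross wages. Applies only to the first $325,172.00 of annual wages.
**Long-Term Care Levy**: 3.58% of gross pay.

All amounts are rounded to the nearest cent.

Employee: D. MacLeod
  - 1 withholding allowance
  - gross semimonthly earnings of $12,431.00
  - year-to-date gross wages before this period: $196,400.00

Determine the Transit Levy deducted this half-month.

Transit Levy: 5% × $12,431.00 = $621.55

$621.55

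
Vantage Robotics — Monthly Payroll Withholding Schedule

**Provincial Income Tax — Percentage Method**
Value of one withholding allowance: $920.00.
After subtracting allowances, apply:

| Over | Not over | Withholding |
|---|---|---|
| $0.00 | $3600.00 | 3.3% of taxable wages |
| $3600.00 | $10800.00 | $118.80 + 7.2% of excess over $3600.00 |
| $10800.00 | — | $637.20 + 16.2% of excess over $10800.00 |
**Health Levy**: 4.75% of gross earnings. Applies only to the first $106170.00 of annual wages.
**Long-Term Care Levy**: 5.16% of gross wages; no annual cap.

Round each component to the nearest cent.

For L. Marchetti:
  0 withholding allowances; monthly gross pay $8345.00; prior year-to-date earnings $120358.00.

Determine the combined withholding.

Provincial Income Tax: taxable = $8345.00
  $118.80 + 7.2% × ($8345.00 − $3600.00) = $118.80 + 7.2% × $4745.00 = $460.44
Health Levy: YTD $120358.00 ≥ cap $106170.00 → $0.00
Long-Term Care Levy: 5.16% × $8345.00 = $430.60
Total: $460.44 + $0.00 + $430.60 = $891.04

$891.04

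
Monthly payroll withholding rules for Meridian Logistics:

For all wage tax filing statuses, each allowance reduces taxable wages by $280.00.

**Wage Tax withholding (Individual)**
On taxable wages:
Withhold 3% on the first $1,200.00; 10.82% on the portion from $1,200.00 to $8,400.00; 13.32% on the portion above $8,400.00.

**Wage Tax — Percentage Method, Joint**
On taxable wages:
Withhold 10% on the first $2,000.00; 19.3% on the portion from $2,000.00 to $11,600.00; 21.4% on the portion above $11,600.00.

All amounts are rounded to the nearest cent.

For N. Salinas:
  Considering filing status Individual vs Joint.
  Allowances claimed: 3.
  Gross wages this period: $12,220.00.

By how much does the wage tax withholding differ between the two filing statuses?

$798.36

Wage Tax (Individual): taxable = $12,220.00 − 3×$280.00 = $11,380.00
  $815.04 + 13.32% × ($11,380.00 − $8,400.00) = $815.04 + 13.32% × $2,980.00 = $1,211.98
Wage Tax (Joint): taxable = $12,220.00 − 3×$280.00 = $11,380.00
  $200.00 + 19.3% × ($11,380.00 − $2,000.00) = $200.00 + 19.3% × $9,380.00 = $2,010.34
Difference: |$1,211.98 − $2,010.34| = $798.36 (higher under Joint)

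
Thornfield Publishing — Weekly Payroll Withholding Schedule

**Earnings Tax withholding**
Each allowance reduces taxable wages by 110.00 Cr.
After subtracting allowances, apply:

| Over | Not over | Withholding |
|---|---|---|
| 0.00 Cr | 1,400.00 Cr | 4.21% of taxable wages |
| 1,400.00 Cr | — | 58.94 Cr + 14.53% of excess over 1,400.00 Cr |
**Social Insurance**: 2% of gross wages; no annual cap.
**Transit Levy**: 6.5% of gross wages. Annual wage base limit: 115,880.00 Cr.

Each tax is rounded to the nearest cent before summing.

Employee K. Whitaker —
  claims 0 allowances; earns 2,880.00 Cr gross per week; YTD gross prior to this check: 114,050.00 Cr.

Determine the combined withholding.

Earnings Tax: taxable = 2,880.00 Cr
  58.94 Cr + 14.53% × (2,880.00 Cr − 1,400.00 Cr) = 58.94 Cr + 14.53% × 1,480.00 Cr = 273.98 Cr
Social Insurance: 2% × 2,880.00 Cr = 57.60 Cr
Transit Levy: cap 115,880.00 Cr − YTD 114,050.00 Cr = 1,830.00 Cr subject; 6.5% × 1,830.00 Cr = 118.95 Cr
Total: 273.98 Cr + 57.60 Cr + 118.95 Cr = 450.53 Cr

450.53 Cr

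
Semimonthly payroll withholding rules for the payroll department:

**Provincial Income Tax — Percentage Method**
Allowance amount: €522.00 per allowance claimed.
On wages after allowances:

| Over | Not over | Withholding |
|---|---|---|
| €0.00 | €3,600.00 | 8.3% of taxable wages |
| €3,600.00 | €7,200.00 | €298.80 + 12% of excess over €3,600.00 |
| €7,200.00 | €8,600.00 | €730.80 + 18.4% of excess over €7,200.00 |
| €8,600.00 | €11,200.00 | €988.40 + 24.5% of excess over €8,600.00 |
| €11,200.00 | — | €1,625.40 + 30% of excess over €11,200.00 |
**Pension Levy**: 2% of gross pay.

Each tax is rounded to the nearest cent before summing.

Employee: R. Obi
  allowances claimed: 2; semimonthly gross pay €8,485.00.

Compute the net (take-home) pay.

Provincial Income Tax: taxable = €8,485.00 − 2×€522.00 = €7,441.00
  €730.80 + 18.4% × (€7,441.00 − €7,200.00) = €730.80 + 18.4% × €241.00 = €775.14
Pension Levy: 2% × €8,485.00 = €169.70
Total withheld: €775.14 + €169.70 = €944.84
Net pay: €8,485.00 − €944.84 = €7,540.16

€7,540.16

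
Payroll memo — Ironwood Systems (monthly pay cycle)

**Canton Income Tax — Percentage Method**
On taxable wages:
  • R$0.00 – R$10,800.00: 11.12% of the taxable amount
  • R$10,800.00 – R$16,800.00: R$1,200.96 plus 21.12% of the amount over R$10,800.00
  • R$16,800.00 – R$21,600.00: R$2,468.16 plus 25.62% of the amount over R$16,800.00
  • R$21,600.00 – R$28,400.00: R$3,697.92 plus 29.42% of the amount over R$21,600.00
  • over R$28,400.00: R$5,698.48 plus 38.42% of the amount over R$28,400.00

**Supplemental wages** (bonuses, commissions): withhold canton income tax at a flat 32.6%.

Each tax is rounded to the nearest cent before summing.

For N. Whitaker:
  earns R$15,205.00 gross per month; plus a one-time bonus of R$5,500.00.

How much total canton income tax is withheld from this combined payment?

R$3,924.30

Canton Income Tax: taxable = R$15,205.00
  R$1,200.96 + 21.12% × (R$15,205.00 − R$10,800.00) = R$1,200.96 + 21.12% × R$4,405.00 = R$2,131.30
Supplemental (32.6% flat on bonus): 32.6% × R$5,500.00 = R$1,793.00
Total canton income tax: R$2,131.30 + R$1,793.00 = R$3,924.30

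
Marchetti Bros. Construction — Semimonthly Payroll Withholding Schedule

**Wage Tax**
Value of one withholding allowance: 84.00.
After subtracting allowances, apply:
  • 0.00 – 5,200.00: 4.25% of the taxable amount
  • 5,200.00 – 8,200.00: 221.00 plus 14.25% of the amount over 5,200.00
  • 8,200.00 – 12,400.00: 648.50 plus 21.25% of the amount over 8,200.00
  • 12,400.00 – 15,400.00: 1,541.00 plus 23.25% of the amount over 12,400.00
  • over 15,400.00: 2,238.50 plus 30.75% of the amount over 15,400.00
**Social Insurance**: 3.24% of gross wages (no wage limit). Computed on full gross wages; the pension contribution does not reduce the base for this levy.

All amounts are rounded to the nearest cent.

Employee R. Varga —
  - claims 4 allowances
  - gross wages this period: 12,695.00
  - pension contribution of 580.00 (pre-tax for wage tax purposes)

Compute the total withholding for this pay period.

Wage Tax: taxable = 12,695.00 − 580.00 − 4×84.00 = 11,779.00
  648.50 + 21.25% × (11,779.00 − 8,200.00) = 648.50 + 21.25% × 3,579.00 = 1,409.04
Social Insurance: 3.24% × 12,695.00 = 411.32
Total: 1,409.04 + 411.32 = 1,820.36

1,820.36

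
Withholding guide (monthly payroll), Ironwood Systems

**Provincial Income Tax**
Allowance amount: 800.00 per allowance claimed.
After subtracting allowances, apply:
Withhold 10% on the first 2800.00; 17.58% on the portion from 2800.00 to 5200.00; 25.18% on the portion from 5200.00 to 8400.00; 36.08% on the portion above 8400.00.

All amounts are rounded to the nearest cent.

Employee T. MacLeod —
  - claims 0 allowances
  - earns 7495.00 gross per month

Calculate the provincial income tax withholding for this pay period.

Provincial Income Tax: taxable = 7495.00
  701.92 + 25.18% × (7495.00 − 5200.00) = 701.92 + 25.18% × 2295.00 = 1279.80

1279.80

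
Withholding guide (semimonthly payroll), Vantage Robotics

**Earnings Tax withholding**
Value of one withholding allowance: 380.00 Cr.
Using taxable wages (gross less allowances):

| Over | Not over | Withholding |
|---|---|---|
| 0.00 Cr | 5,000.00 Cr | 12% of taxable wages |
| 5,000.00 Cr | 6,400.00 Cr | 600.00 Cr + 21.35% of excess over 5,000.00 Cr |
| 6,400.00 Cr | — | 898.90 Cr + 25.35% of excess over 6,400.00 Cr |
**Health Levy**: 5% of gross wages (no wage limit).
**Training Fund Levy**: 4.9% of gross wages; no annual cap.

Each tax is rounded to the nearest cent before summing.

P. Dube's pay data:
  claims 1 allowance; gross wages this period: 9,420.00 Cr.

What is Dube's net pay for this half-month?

Earnings Tax: taxable = 9,420.00 Cr − 1×380.00 Cr = 9,040.00 Cr
  898.90 Cr + 25.35% × (9,040.00 Cr − 6,400.00 Cr) = 898.90 Cr + 25.35% × 2,640.00 Cr = 1,568.14 Cr
Health Levy: 5% × 9,420.00 Cr = 471.00 Cr
Training Fund Levy: 4.9% × 9,420.00 Cr = 461.58 Cr
Total withheld: 1,568.14 Cr + 471.00 Cr + 461.58 Cr = 2,500.72 Cr
Net pay: 9,420.00 Cr − 2,500.72 Cr = 6,919.28 Cr

6,919.28 Cr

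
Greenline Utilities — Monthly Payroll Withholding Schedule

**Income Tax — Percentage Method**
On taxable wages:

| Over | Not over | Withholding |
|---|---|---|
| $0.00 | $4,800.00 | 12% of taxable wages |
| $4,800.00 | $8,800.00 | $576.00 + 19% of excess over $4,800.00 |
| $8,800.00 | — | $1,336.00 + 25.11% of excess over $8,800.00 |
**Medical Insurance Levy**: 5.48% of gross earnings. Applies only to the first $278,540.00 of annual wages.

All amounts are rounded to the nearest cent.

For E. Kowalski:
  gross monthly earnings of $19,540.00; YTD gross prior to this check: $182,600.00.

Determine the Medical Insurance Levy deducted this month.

Medical Insurance Levy: 5.48% × $19,540.00 = $1,070.79

$1,070.79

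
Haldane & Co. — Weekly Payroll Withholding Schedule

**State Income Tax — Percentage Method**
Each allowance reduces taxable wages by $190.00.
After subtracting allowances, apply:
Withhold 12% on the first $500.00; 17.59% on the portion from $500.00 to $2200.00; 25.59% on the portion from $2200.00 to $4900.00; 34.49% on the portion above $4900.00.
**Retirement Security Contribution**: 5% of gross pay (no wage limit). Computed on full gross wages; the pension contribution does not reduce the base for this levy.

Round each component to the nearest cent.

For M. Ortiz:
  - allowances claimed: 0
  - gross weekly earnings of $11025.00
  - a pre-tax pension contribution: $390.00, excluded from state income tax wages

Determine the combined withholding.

State Income Tax: taxable = $11025.00 − $390.00 = $10635.00
  $1049.96 + 34.49% × ($10635.00 − $4900.00) = $1049.96 + 34.49% × $5735.00 = $3027.96
Retirement Security Contribution: 5% × $11025.00 = $551.25
Total: $3027.96 + $551.25 = $3579.21

$3579.21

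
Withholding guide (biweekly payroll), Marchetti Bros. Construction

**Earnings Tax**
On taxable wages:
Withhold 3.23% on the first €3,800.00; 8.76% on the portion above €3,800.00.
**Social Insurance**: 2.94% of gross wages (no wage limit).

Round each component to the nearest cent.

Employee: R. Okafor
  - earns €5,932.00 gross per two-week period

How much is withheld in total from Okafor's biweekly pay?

€483.90

Earnings Tax: taxable = €5,932.00
  €122.74 + 8.76% × (€5,932.00 − €3,800.00) = €122.74 + 8.76% × €2,132.00 = €309.50
Social Insurance: 2.94% × €5,932.00 = €174.40
Total: €309.50 + €174.40 = €483.90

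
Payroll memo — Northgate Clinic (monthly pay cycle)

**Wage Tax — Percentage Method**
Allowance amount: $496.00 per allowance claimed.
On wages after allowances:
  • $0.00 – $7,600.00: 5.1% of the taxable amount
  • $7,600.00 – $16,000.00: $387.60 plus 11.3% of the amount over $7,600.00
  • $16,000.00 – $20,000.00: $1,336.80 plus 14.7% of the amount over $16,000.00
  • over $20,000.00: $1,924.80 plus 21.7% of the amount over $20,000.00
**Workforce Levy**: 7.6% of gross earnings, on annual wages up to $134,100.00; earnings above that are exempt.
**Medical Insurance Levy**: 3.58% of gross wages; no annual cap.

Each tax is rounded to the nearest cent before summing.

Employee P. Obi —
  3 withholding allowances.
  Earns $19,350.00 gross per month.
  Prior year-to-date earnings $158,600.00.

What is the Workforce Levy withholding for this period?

Workforce Levy: YTD $158,600.00 ≥ cap $134,100.00 → $0.00

$0.00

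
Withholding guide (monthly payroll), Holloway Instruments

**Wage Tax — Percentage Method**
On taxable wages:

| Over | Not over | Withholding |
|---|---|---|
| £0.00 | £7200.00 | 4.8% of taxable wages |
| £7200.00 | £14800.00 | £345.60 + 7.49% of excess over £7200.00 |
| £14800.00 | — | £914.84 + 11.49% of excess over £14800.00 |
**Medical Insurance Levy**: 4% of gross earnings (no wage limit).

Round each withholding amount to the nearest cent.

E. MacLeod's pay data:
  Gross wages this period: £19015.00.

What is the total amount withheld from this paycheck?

£2159.74

Wage Tax: taxable = £19015.00
  £914.84 + 11.49% × (£19015.00 − £14800.00) = £914.84 + 11.49% × £4215.00 = £1399.14
Medical Insurance Levy: 4% × £19015.00 = £760.60
Total: £1399.14 + £760.60 = £2159.74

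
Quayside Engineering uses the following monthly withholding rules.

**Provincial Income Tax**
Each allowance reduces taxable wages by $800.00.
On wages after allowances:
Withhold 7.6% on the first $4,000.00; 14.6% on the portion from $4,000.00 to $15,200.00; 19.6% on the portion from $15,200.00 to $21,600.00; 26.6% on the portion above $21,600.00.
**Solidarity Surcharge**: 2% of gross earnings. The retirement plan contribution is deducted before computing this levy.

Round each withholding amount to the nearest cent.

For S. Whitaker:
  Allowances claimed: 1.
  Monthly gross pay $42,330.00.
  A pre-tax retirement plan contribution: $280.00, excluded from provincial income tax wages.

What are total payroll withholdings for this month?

$9,261.50

Provincial Income Tax: taxable = $42,330.00 − $280.00 − 1×$800.00 = $41,250.00
  $3,193.60 + 26.6% × ($41,250.00 − $21,600.00) = $3,193.60 + 26.6% × $19,650.00 = $8,420.50
Solidarity Surcharge: 2% × $42,050.00 = $841.00
Total: $8,420.50 + $841.00 = $9,261.50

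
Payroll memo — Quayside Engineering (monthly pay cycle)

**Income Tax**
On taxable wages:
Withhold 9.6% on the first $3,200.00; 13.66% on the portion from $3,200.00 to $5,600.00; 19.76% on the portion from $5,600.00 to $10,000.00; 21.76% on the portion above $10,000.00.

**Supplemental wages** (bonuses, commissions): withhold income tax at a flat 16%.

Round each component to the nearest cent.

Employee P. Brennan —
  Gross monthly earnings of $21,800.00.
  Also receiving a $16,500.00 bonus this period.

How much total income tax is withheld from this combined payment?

Income Tax: taxable = $21,800.00
  $1,504.48 + 21.76% × ($21,800.00 − $10,000.00) = $1,504.48 + 21.76% × $11,800.00 = $4,072.16
Supplemental (16% flat on bonus): 16% × $16,500.00 = $2,640.00
Total income tax: $4,072.16 + $2,640.00 = $6,712.16

$6,712.16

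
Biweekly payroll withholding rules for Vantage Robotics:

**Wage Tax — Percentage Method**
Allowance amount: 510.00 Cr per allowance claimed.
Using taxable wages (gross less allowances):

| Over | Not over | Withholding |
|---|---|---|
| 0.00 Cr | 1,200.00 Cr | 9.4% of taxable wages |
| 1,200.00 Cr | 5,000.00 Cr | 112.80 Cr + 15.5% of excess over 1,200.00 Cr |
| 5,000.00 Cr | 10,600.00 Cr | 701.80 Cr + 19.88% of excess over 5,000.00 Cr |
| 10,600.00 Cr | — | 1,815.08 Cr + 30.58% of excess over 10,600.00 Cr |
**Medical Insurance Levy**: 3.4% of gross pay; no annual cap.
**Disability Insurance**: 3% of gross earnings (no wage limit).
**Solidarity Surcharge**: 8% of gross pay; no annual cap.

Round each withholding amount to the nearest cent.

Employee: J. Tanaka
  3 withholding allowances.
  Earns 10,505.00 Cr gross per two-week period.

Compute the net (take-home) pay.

Wage Tax: taxable = 10,505.00 Cr − 3×510.00 Cr = 8,975.00 Cr
  701.80 Cr + 19.88% × (8,975.00 Cr − 5,000.00 Cr) = 701.80 Cr + 19.88% × 3,975.00 Cr = 1,492.03 Cr
Medical Insurance Levy: 3.4% × 10,505.00 Cr = 357.17 Cr
Disability Insurance: 3% × 10,505.00 Cr = 315.15 Cr
Solidarity Surcharge: 8% × 10,505.00 Cr = 840.40 Cr
Total withheld: 1,492.03 Cr + 357.17 Cr + 315.15 Cr + 840.40 Cr = 3,004.75 Cr
Net pay: 10,505.00 Cr − 3,004.75 Cr = 7,500.25 Cr

7,500.25 Cr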